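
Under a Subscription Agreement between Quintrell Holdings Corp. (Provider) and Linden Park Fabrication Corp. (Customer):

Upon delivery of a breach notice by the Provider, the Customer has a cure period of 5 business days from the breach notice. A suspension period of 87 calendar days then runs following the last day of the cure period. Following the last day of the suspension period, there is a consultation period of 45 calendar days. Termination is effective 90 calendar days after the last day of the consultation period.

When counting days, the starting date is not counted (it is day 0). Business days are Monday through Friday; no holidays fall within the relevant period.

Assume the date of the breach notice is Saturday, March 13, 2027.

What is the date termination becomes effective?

October 27, 2027

From Saturday, March 13, 2027, 5 business days (Mar 15, Mar 16, Mar 17, Mar 18, Mar 19, skipping weekends) brings us to Friday, March 19, 2027, which is the last day of the cure period.
The last day of the suspension period: March 19, 2027 + 87 days = June 14, 2027.
The last day of the consultation period: 45 calendar days after June 14, 2027 is July 29, 2027.
The date termination becomes effective: 90 calendar days after July 29, 2027 is October 27, 2027.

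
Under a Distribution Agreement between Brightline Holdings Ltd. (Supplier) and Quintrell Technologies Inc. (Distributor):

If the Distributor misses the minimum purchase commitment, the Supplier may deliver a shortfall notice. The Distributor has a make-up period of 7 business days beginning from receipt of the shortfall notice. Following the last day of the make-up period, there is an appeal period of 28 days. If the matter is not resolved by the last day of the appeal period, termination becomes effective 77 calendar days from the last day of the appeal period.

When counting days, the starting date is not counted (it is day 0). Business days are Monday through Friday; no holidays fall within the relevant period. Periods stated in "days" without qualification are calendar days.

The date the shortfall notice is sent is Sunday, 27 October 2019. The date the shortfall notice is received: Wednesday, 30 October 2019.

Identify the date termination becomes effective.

21 February 2020

The last day of the make-up period: counting 7 business days from Wednesday, 30 October 2019 (Oct 31, Nov 1, Nov 4, Nov 5, Nov 6, Nov 7, Nov 8, skipping weekends) reaches Friday, 8 November 2019.
The last day of the appeal period: 28 calendar days after 8 November 2019 is 6 December 2019.
The date termination becomes effective: 77 calendar days after 6 December 2019 is 21 February 2020.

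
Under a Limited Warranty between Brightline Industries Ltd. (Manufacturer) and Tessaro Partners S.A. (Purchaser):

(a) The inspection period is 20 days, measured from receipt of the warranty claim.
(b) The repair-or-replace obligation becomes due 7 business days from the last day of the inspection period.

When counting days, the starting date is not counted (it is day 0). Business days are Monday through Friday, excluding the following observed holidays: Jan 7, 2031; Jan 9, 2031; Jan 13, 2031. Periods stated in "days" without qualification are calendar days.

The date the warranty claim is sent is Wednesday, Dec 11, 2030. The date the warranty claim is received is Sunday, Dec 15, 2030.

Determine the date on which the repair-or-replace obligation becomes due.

Jan 17, 2031

Adding 20 calendar days to Dec 15, 2030 gives Jan 4, 2031, which is the last day of the inspection period.
The date on which the repair-or-replace obligation becomes due: 7 business days after Saturday, Jan 4, 2031, skipping weekends and the listed holidays on Jan 7, Jan 9, Jan 13 — Jan 6, Jan 8, Jan 10, Jan 14, Jan 15, Jan 16, Jan 17 — lands on Friday, Jan 17, 2031.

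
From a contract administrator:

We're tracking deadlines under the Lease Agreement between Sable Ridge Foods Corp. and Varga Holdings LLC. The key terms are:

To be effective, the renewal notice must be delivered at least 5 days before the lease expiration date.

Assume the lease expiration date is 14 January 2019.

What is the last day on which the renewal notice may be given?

14 January 2019 minus 5 days is 9 January 2019.

9 January 2019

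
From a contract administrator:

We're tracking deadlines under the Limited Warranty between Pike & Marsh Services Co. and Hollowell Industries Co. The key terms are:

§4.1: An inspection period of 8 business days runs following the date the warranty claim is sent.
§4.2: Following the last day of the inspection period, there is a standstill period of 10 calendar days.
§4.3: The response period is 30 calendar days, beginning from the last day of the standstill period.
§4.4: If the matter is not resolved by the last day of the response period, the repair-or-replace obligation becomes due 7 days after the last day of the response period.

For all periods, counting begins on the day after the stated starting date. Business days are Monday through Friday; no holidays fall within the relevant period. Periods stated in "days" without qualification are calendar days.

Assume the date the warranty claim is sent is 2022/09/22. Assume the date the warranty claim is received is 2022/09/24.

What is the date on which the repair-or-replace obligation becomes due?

2022/11/20

From Thursday, 2022/09/22, 8 business days (Sep 23, Sep 26, Sep 27, Sep 28, Sep 29, Sep 30, Oct 3, Oct 4, skipping weekends) brings us to Tuesday, 2022/10/04, which is the last day of the inspection period.
The last day of the standstill period: 2022/10/04 + 10 days = 2022/10/14.
The last day of the response period: 30 calendar days after 2022/10/14 is 2022/11/13.
The date on which the repair-or-replace obligation becomes due: 2022/11/13 + 7 days = 2022/11/20.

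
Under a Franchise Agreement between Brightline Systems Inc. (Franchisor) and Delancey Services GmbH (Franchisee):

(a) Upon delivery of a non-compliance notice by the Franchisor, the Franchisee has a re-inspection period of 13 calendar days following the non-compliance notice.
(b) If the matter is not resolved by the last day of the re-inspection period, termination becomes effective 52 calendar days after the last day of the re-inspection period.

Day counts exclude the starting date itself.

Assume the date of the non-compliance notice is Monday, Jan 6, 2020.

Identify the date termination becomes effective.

Mar 11, 2020

Adding 13 calendar days to Jan 6, 2020 gives Jan 19, 2020, which is the last day of the re-inspection period.
The date termination becomes effective: 52 calendar days after Jan 19, 2020 is Mar 11, 2020.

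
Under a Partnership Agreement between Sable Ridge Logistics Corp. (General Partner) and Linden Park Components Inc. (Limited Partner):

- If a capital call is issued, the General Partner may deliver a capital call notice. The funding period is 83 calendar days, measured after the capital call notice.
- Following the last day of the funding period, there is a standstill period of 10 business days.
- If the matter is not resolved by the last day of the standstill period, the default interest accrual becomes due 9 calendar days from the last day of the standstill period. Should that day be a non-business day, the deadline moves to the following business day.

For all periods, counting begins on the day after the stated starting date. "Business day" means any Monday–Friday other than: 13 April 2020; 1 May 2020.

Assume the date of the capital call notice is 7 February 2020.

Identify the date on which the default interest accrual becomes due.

25 May 2020

The last day of the funding period: 83 calendar days after 7 February 2020 is 30 April 2020.
The last day of the standstill period: 10 business days after Thursday, 30 April 2020, skipping weekends and the listed holiday on May 1 — May 4, May 5, May 6, May 7, May 8, May 11, May 12, May 13, May 14, May 15 — lands on Friday, 15 May 2020.
The date on which the default interest accrual becomes due: 15 May 2020 + 9 days = 24 May 2020. That falls on a Sunday, so it rolls to the next business day, Monday, 25 May 2020.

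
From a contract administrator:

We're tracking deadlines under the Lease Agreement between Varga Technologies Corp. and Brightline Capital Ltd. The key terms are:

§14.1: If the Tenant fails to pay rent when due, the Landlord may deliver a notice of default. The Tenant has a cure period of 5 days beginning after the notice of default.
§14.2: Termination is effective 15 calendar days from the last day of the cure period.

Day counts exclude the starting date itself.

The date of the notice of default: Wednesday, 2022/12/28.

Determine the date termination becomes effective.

The last day of the cure period: 5 calendar days after 2022/12/28 is 2023/01/02.
The date termination becomes effective: 2023/01/02 + 15 days = 2023/01/17.

2023/01/17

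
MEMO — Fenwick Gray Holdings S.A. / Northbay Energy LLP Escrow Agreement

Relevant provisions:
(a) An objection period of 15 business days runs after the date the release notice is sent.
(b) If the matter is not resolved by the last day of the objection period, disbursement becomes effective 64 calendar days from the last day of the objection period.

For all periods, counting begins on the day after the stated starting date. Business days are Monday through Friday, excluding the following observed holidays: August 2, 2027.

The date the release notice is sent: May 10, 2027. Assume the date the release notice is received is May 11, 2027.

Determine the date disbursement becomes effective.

August 3, 2027

The last day of the objection period: counting 15 business days from Monday, May 10, 2027 (May 11, May 12, May 13, May 14, …, May 27, May 28, May 31, skipping weekends) reaches Monday, May 31, 2027.
The date disbursement becomes effective: May 31, 2027 + 64 days = August 3, 2027.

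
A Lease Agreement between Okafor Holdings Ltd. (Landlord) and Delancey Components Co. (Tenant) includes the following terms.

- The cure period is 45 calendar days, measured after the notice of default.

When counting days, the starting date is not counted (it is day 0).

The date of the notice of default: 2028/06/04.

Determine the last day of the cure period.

The last day of the cure period: 45 calendar days after 2028/06/04 is 2028/07/19.

2028/07/19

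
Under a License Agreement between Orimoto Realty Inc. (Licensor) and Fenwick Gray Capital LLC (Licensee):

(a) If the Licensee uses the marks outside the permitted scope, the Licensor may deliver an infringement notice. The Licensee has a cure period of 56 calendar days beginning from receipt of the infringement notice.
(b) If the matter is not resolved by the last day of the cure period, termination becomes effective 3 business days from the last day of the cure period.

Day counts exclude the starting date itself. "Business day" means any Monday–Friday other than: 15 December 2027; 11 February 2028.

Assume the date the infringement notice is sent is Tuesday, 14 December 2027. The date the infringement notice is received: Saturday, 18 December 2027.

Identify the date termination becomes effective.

16 February 2028

The last day of the cure period: 56 calendar days after 18 December 2027 is 12 February 2028.
The date termination becomes effective: 3 business days after Saturday, 12 February 2028, skipping weekends — Feb 14, Feb 15, Feb 16 — lands on Wednesday, 16 February 2028.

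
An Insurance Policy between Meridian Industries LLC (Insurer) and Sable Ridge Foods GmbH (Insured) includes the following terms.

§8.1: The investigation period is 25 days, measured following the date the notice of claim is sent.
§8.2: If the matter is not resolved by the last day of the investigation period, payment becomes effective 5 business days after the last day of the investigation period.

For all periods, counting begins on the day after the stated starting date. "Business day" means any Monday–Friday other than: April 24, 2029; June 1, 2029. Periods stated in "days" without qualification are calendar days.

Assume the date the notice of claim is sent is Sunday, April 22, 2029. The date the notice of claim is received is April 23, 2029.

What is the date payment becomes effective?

May 24, 2029

Adding 25 calendar days to April 22, 2029 gives May 17, 2029, which is the last day of the investigation period.
The date payment becomes effective: 5 business days after Thursday, May 17, 2029, skipping weekends — May 18, May 21, May 22, May 23, May 24 — lands on Thursday, May 24, 2029.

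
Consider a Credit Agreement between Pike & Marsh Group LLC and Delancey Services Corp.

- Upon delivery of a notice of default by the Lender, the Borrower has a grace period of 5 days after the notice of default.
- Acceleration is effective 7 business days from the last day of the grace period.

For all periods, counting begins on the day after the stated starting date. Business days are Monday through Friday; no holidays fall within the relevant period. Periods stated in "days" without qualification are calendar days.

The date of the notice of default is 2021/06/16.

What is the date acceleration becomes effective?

2021/06/30

The last day of the grace period: 5 calendar days after 2021/06/16 is 2021/06/21.
The date acceleration becomes effective: counting 7 business days from Monday, 2021/06/21 (Jun 22, Jun 23, Jun 24, Jun 25, Jun 28, Jun 29, Jun 30, skipping weekends) reaches Wednesday, 2021/06/30.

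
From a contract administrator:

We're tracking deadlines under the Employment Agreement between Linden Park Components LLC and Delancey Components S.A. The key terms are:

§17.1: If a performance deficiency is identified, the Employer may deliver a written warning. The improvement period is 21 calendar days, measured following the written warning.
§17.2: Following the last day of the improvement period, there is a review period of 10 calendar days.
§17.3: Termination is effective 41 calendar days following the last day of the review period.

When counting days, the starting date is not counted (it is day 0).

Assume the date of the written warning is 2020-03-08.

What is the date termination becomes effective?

The last day of the improvement period: 2020-03-08 + 21 days = 2020-03-29.
The last day of the review period: 2020-03-29 + 10 days = 2020-04-08.
The date termination becomes effective: 41 calendar days after 2020-04-08 is 2020-05-19.

2020-05-19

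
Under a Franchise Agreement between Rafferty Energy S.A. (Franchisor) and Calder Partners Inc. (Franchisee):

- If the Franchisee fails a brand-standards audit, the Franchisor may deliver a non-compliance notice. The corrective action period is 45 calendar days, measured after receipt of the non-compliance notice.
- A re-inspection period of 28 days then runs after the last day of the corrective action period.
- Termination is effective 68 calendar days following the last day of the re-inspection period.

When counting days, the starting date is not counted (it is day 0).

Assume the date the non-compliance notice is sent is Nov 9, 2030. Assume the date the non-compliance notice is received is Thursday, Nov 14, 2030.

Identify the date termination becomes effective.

The last day of the corrective action period: Nov 14, 2030 + 45 days = Dec 29, 2030.
The last day of the re-inspection period: 28 calendar days after Dec 29, 2030 is Jan 26, 2031.
The date termination becomes effective: Jan 26, 2031 + 68 days = Apr 4, 2031.

Apr 4, 2031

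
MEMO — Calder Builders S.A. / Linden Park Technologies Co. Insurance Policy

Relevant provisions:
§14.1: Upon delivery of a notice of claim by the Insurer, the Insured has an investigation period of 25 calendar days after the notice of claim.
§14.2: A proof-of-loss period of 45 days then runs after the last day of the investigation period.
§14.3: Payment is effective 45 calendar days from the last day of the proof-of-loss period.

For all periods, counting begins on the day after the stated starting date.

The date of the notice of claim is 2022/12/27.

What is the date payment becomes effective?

Adding 25 calendar days to 2022/12/27 gives 2023/01/21, which is the last day of the investigation period.
Adding 45 calendar days to 2023/01/21 gives 2023/03/07, which is the last day of the proof-of-loss period.
The date payment becomes effective: 45 calendar days after 2023/03/07 is 2023/04/21.

2023/04/21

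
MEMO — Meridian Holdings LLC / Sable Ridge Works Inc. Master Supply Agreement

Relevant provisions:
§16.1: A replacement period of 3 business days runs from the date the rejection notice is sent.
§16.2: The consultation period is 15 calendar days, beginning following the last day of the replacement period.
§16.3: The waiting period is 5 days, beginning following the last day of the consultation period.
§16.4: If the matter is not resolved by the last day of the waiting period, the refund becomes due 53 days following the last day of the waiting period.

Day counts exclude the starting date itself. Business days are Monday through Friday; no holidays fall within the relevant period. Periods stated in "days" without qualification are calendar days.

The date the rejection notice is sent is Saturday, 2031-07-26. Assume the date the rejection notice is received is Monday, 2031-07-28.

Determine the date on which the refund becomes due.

2031-10-11

From Saturday, 2031-07-26, 3 business days (Jul 28, Jul 29, Jul 30, skipping weekends) brings us to Wednesday, 2031-07-30, which is the last day of the replacement period.
The last day of the consultation period: 15 calendar days after 2031-07-30 is 2031-08-14.
The last day of the waiting period: 2031-08-14 + 5 days = 2031-08-19.
Adding 53 calendar days to 2031-08-19 gives 2031-10-11, which is the date on which the refund becomes due.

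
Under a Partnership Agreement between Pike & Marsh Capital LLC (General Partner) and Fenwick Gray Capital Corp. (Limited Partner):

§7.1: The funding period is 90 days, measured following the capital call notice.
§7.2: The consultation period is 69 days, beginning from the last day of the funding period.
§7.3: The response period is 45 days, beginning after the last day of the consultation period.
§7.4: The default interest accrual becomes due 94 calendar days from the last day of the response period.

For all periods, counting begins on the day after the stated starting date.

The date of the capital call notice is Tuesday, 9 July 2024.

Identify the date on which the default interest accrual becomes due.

The last day of the funding period: 9 July 2024 + 90 days = 7 October 2024.
Adding 69 calendar days to 7 October 2024 gives 15 December 2024, which is the last day of the consultation period.
Adding 45 calendar days to 15 December 2024 gives 29 January 2025, which is the last day of the response period.
Adding 94 calendar days to 29 January 2025 gives 3 May 2025, which is the date on which the default interest accrual becomes due.

3 May 2025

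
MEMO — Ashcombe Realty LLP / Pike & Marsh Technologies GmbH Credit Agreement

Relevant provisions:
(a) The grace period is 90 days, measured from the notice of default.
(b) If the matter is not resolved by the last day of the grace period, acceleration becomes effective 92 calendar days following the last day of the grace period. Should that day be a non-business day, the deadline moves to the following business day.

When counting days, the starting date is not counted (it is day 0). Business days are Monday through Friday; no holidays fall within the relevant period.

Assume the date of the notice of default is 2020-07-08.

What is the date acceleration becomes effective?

2021-01-06

Adding 90 calendar days to 2020-07-08 gives 2020-10-06, which is the last day of the grace period.
The date acceleration becomes effective: 2020-10-06 + 92 days = 2021-01-06. 2021-01-06 is a Wednesday, so no roll-forward applies.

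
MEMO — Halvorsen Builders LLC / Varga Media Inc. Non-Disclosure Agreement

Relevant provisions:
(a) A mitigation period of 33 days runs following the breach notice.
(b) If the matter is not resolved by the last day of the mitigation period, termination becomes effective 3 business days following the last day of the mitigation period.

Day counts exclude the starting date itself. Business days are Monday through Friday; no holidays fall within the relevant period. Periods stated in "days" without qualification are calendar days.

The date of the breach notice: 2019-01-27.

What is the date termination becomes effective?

The last day of the mitigation period: 2019-01-27 + 33 days = 2019-03-01.
From Friday, 2019-03-01, 3 business days (Mar 4, Mar 5, Mar 6, skipping weekends) brings us to Wednesday, 2019-03-06, which is the date termination becomes effective.

2019-03-06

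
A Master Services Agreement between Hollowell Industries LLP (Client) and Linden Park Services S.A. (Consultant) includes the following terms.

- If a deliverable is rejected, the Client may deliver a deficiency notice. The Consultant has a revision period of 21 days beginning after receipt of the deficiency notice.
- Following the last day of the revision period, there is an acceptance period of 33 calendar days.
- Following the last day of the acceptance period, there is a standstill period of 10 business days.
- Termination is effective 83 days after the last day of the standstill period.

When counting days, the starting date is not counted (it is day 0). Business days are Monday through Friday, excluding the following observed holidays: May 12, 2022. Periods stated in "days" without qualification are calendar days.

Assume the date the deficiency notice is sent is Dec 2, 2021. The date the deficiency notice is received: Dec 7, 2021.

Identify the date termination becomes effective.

The last day of the revision period: Dec 7, 2021 + 21 days = Dec 28, 2021.
The last day of the acceptance period: Dec 28, 2021 + 33 days = Jan 30, 2022.
The last day of the standstill period: counting 10 business days from Sunday, Jan 30, 2022 (Jan 31, Feb 1, Feb 2, Feb 3, Feb 4, Feb 7, Feb 8, Feb 9, Feb 10, Feb 11, skipping weekends) reaches Friday, Feb 11, 2022.
The date termination becomes effective: 83 calendar days after Feb 11, 2022 is May 5, 2022.

May 5, 2022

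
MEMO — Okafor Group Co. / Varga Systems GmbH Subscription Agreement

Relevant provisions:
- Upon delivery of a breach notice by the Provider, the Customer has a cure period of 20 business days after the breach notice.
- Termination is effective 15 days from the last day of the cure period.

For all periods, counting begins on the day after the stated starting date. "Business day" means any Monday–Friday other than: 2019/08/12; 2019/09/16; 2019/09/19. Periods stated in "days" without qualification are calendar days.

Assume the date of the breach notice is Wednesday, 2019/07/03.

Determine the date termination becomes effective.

2019/08/15

The last day of the cure period: counting 20 business days from Wednesday, 2019/07/03 (Jul 4, Jul 5, Jul 8, Jul 9, …, Jul 29, Jul 30, Jul 31, skipping weekends) reaches Wednesday, 2019/07/31.
The date termination becomes effective: 15 calendar days after 2019/07/31 is 2019/08/15.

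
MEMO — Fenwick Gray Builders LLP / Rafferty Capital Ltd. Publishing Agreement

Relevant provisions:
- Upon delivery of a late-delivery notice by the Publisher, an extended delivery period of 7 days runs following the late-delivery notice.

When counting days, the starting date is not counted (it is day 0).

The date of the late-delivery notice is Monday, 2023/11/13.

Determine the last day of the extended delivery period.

2023/11/20

Adding 7 calendar days to 2023/11/13 gives 2023/11/20, which is the last day of the extended delivery period.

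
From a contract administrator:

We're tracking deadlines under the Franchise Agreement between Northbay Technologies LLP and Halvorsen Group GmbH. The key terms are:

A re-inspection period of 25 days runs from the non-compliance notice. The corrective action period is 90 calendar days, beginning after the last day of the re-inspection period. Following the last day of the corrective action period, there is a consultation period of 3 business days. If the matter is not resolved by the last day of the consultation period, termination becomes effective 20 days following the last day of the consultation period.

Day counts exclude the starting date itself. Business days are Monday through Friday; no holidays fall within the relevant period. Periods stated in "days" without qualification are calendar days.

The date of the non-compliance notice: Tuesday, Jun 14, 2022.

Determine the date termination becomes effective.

Nov 1, 2022

The last day of the re-inspection period: 25 calendar days after Jun 14, 2022 is Jul 9, 2022.
Adding 90 calendar days to Jul 9, 2022 gives Oct 7, 2022, which is the last day of the corrective action period.
The last day of the consultation period: counting 3 business days from Friday, Oct 7, 2022 (Oct 10, Oct 11, Oct 12, skipping weekends) reaches Wednesday, Oct 12, 2022.
Adding 20 calendar days to Oct 12, 2022 gives Nov 1, 2022, which is the date termination becomes effective.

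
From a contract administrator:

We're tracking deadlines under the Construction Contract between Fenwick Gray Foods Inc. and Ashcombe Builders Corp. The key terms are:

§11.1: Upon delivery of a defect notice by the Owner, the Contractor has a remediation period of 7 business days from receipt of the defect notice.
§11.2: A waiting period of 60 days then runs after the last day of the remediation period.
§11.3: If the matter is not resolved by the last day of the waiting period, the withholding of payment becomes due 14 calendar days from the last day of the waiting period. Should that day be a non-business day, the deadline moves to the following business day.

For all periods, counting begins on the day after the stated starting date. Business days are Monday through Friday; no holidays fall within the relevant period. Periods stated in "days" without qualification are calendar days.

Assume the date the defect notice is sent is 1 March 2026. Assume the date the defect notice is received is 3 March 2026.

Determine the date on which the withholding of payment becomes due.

From Tuesday, 3 March 2026, 7 business days (Mar 4, Mar 5, Mar 6, Mar 9, Mar 10, Mar 11, Mar 12, skipping weekends) brings us to Thursday, 12 March 2026, which is the last day of the remediation period.
The last day of the waiting period: 12 March 2026 + 60 days = 11 May 2026.
Adding 14 calendar days to 11 May 2026 gives 25 May 2026, which is the date on which the withholding of payment becomes due. 25 May 2026 is a Monday, so no roll-forward applies.

25 May 2026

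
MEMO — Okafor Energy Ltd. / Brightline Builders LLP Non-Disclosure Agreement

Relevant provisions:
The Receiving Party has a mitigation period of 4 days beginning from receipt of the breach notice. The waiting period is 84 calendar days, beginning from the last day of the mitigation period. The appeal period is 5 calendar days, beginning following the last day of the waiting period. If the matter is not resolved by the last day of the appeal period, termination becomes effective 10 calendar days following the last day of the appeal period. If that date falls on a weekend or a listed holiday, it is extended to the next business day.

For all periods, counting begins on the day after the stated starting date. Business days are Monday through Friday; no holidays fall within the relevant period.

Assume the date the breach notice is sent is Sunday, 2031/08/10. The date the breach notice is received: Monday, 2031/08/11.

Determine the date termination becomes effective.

Adding 4 calendar days to 2031/08/11 gives 2031/08/15, which is the last day of the mitigation period.
The last day of the waiting period: 84 calendar days after 2031/08/15 is 2031/11/07.
Adding 5 calendar days to 2031/11/07 gives 2031/11/12, which is the last day of the appeal period.
The date termination becomes effective: 10 calendar days after 2031/11/12 is 2031/11/22. That falls on a Saturday, so it rolls to the next business day, Monday, 2031/11/24.

2031/11/24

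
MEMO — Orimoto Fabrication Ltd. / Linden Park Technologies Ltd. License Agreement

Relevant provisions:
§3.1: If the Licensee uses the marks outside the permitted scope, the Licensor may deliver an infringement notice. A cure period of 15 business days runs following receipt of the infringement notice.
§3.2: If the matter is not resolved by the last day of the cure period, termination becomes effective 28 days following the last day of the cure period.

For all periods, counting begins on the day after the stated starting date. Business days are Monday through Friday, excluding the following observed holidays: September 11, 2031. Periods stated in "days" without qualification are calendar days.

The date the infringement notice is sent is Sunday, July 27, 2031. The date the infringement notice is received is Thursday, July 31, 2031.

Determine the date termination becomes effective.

September 18, 2031

From Thursday, July 31, 2031, 15 business days (Aug 1, Aug 4, Aug 5, Aug 6, …, Aug 19, Aug 20, Aug 21, skipping weekends) brings us to Thursday, August 21, 2031, which is the last day of the cure period.
The date termination becomes effective: August 21, 2031 + 28 days = September 18, 2031.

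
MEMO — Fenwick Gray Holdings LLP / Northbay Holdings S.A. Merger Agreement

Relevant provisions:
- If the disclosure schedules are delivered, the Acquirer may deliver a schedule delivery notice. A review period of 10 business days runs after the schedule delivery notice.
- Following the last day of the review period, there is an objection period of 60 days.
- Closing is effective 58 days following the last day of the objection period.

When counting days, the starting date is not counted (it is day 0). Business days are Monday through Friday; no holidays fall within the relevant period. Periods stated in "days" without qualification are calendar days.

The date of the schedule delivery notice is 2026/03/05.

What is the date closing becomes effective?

From Thursday, 2026/03/05, 10 business days (Mar 6, Mar 9, Mar 10, Mar 11, Mar 12, Mar 13, Mar 16, Mar 17, Mar 18, Mar 19, skipping weekends) brings us to Thursday, 2026/03/19, which is the last day of the review period.
Adding 60 calendar days to 2026/03/19 gives 2026/05/18, which is the last day of the objection period.
Adding 58 calendar days to 2026/05/18 gives 2026/07/15, which is the date closing becomes effective.

2026/07/15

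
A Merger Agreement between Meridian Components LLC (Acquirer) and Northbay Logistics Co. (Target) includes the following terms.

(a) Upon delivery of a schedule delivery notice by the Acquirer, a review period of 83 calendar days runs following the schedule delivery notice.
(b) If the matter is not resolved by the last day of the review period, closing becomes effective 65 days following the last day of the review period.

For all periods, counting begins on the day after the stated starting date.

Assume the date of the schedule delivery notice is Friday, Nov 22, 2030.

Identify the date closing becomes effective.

Apr 19, 2031

Adding 83 calendar days to Nov 22, 2030 gives Feb 13, 2031, which is the last day of the review period.
The date closing becomes effective: 65 calendar days after Feb 13, 2031 is Apr 19, 2031.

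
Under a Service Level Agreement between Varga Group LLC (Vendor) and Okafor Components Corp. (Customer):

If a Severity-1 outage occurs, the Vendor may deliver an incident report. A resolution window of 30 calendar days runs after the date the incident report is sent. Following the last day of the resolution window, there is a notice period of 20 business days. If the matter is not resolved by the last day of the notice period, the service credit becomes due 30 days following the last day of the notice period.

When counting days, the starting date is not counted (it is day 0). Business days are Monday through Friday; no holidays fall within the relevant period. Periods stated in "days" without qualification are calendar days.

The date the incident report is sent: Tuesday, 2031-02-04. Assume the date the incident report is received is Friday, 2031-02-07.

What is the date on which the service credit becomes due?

2031-05-03

The last day of the resolution window: 30 calendar days after 2031-02-04 is 2031-03-06.
The last day of the notice period: counting 20 business days from Thursday, 2031-03-06 (Mar 7, Mar 10, Mar 11, Mar 12, …, Apr 1, Apr 2, Apr 3, skipping weekends) reaches Thursday, 2031-04-03.
The date on which the service credit becomes due: 30 calendar days after 2031-04-03 is 2031-05-03.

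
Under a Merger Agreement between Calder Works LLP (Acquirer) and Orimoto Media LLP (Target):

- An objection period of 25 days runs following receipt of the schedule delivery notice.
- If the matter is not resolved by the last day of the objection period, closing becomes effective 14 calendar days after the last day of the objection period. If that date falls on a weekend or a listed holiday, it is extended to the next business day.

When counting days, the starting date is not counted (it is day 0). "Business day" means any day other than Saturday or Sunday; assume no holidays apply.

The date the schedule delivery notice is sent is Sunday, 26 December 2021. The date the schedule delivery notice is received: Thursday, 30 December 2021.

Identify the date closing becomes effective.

7 February 2022

The last day of the objection period: 30 December 2021 + 25 days = 24 January 2022.
Adding 14 calendar days to 24 January 2022 gives 7 February 2022, which is the date closing becomes effective. 7 February 2022 is a Monday, so no roll-forward applies.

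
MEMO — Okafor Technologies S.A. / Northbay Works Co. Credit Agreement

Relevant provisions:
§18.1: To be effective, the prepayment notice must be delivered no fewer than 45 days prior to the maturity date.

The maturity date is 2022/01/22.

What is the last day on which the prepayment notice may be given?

2022/01/22 minus 45 days is 2021/12/08.

2021/12/08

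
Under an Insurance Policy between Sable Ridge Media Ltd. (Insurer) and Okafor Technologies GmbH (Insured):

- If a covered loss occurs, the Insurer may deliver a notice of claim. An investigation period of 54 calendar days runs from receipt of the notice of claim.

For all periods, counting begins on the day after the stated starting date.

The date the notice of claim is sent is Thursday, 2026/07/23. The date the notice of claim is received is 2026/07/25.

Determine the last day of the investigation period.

2026/09/17

The last day of the investigation period: 2026/07/25 + 54 days = 2026/09/17.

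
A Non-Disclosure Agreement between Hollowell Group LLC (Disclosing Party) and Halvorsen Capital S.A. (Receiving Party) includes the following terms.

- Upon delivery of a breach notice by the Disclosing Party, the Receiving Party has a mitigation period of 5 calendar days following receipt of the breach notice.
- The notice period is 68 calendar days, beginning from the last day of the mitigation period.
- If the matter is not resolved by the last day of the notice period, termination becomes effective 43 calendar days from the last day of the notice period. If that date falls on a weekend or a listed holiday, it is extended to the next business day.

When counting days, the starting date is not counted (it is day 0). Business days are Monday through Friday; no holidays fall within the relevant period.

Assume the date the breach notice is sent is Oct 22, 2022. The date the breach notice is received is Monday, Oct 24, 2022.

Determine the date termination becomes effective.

Feb 17, 2023

Adding 5 calendar days to Oct 24, 2022 gives Oct 29, 2022, which is the last day of the mitigation period.
The last day of the notice period: Oct 29, 2022 + 68 days = Jan 5, 2023.
Adding 43 calendar days to Jan 5, 2023 gives Feb 17, 2023, which is the date termination becomes effective. Feb 17, 2023 is a Friday, so no roll-forward applies.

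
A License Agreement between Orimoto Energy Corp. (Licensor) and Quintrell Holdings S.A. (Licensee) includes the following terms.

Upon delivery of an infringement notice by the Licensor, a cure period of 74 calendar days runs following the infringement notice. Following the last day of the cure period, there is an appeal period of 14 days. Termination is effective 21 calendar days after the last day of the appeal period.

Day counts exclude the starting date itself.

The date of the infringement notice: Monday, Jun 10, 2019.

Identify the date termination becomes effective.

The last day of the cure period: Jun 10, 2019 + 74 days = Aug 23, 2019.
Adding 14 calendar days to Aug 23, 2019 gives Sep 6, 2019, which is the last day of the appeal period.
The date termination becomes effective: 21 calendar days after Sep 6, 2019 is Sep 27, 2019.

Sep 27, 2019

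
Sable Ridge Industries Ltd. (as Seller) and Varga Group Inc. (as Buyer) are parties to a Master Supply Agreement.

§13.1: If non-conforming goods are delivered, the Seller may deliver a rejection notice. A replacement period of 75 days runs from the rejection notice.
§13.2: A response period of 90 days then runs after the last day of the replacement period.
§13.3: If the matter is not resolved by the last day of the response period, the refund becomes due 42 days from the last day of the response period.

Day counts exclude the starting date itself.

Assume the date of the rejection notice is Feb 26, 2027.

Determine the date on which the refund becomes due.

Adding 75 calendar days to Feb 26, 2027 gives May 12, 2027, which is the last day of the replacement period.
The last day of the response period: May 12, 2027 + 90 days = Aug 10, 2027.
Adding 42 calendar days to Aug 10, 2027 gives Sep 21, 2027, which is the date on which the refund becomes due.

Sep 21, 2027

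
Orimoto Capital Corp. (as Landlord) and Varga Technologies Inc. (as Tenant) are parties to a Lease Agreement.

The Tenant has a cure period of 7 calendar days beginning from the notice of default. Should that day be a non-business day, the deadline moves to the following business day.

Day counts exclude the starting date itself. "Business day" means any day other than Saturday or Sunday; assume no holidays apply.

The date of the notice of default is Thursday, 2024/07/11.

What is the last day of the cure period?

2024/07/18

Adding 7 calendar days to 2024/07/11 gives 2024/07/18, which is the last day of the cure period. 2024/07/18 is a Thursday, so no roll-forward applies.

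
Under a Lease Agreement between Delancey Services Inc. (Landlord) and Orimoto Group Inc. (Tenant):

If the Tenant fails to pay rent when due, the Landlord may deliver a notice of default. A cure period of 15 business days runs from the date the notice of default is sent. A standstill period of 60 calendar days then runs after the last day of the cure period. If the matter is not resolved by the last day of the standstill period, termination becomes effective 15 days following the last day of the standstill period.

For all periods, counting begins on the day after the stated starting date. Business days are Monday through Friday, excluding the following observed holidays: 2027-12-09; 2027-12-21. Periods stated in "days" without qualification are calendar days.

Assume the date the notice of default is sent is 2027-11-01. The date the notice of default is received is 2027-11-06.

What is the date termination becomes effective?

2028-02-05

The last day of the cure period: 15 business days after Monday, 2027-11-01, skipping weekends — Nov 2, Nov 3, Nov 4, Nov 5, …, Nov 18, Nov 19, Nov 22 — lands on Monday, 2027-11-22.
The last day of the standstill period: 60 calendar days after 2027-11-22 is 2028-01-21.
The date termination becomes effective: 2028-01-21 + 15 days = 2028-02-05.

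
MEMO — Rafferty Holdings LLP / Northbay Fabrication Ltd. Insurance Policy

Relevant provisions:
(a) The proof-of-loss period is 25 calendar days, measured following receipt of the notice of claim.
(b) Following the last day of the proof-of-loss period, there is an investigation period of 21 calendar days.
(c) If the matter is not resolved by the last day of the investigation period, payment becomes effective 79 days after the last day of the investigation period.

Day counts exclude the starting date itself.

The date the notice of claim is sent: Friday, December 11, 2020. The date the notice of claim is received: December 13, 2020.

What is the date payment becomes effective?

April 17, 2021

The last day of the proof-of-loss period: 25 calendar days after December 13, 2020 is January 7, 2021.
Adding 21 calendar days to January 7, 2021 gives January 28, 2021, which is the last day of the investigation period.
Adding 79 calendar days to January 28, 2021 gives April 17, 2021, which is the date payment becomes effective.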